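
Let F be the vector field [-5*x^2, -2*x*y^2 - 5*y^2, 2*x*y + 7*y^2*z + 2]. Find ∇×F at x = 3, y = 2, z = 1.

(34, -4, -8)

(∇×F)₁ = ∂F₃/∂y − ∂F₂/∂z = 2*x + 14*y*z
(∇×F)₂ = ∂F₁/∂z − ∂F₃/∂x = -2*y
(∇×F)₃ = ∂F₂/∂x − ∂F₁/∂y = -2*y^2
∇×F = (2*x + 14*y*z, -2*y, -2*y^2)
At (3, 2, 1): (34, -4, -8).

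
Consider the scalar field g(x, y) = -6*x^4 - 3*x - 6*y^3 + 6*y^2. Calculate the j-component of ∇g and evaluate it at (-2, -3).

-198

(∇g)_2 = ∂g/∂y = -18*y^2 + 12*y
At (-2, -3): -198.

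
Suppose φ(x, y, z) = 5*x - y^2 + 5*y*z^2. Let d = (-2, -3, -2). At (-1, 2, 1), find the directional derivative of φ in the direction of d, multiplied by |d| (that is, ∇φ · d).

∂φ/∂x = 5
∂φ/∂y = -2*y + 5*z^2
∂φ/∂z = 10*y*z
∇φ at (-1, 2, 1) = (5, 1, 20)
∇φ · d = (5)(-2) + (1)(-3) + (20)(-2) = -53

-53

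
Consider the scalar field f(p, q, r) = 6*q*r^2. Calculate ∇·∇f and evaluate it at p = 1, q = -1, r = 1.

∂²f/∂p² = 0
∂²f/∂q² = 0
∂²f/∂r² = 12*q
∇²f = 12*q
At (1, -1, 1): -12.

-12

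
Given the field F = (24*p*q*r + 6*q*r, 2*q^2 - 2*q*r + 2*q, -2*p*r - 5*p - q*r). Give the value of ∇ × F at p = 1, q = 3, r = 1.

(5, 97, -30)

(∇×F)₁ = ∂F₃/∂q − ∂F₂/∂r = 2*q - r
(∇×F)₂ = ∂F₁/∂r − ∂F₃/∂p = 24*p*q + 6*q + 2*r + 5
(∇×F)₃ = ∂F₂/∂p − ∂F₁/∂q = -24*p*r - 6*r
∇×F = (2*q - r, 24*p*q + 6*q + 2*r + 5, -24*p*r - 6*r)
At (1, 3, 1): (5, 97, -30).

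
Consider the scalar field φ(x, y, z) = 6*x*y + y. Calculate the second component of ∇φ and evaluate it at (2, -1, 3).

(∇φ)_2 = ∂φ/∂y = 6*x + 1
At (2, -1, 3): 13.

13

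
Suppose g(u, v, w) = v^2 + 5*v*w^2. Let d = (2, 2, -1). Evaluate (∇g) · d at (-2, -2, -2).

-8

∂g/∂u = 0
∂g/∂v = 2*v + 5*w^2
∂g/∂w = 10*v*w
∇g at (-2, -2, -2) = (0, 16, 40)
∇g · d = (0)(2) + (16)(2) + (40)(-1) = -8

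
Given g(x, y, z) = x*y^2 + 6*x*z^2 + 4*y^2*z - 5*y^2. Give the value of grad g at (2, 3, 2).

(33, 30, 84)

∂g/∂x = y^2 + 6*z^2
∂g/∂y = 2*x*y + 8*y*z - 10*y
∂g/∂z = 12*x*z + 4*y^2
∇g = (y^2 + 6*z^2, 2*x*y + 8*y*z - 10*y, 12*x*z + 4*y^2)
At (2, 3, 2): (33, 30, 84).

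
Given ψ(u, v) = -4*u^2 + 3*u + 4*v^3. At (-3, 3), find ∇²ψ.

64

∂²ψ/∂u² = -8
∂²ψ/∂v² = 24*v
∇²ψ = 24*v - 8
At (-3, 3): 64.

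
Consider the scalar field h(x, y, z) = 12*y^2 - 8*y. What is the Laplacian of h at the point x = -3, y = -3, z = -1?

24

∂²h/∂x² = 0
∂²h/∂y² = 24
∂²h/∂z² = 0
∇²h = 24
At (-3, -3, -1): 24.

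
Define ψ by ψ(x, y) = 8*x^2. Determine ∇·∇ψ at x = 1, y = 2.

16

∂²ψ/∂x² = 16
∂²ψ/∂y² = 0
∇²ψ = 16
At (1, 2): 16.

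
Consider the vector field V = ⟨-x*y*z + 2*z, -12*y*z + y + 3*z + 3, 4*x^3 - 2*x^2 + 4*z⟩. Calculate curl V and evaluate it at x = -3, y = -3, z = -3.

(-39, -127, 9)

(∇×V)₁ = ∂V₃/∂y − ∂V₂/∂z = 12*y - 3
(∇×V)₂ = ∂V₁/∂z − ∂V₃/∂x = -12*x^2 - x*y + 4*x + 2
(∇×V)₃ = ∂V₂/∂x − ∂V₁/∂y = x*z
∇×V = (12*y - 3, -12*x^2 - x*y + 4*x + 2, x*z)
At (-3, -3, -3): (-39, -127, 9).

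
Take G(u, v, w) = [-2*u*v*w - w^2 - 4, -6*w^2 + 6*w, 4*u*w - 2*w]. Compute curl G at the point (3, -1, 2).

(18, -6, 12)

(∇×G)₁ = ∂G₃/∂v − ∂G₂/∂w = 12*w - 6
(∇×G)₂ = ∂G₁/∂w − ∂G₃/∂u = -2*u*v - 6*w
(∇×G)₃ = ∂G₂/∂u − ∂G₁/∂v = 2*u*w
∇×G = (12*w - 6, -2*u*v - 6*w, 2*u*w)
At (3, -1, 2): (18, -6, 12).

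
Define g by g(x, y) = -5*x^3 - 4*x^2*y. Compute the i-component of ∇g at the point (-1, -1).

-23

(∇g)_1 = ∂g/∂x = -15*x^2 - 8*x*y
At (-1, -1): -23.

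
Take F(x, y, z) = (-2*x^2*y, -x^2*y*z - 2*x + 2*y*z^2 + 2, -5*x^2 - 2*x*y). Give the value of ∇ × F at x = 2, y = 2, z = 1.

(∇×F)₁ = ∂F₃/∂y − ∂F₂/∂z = x^2*y - 2*x - 4*y*z
(∇×F)₂ = ∂F₁/∂z − ∂F₃/∂x = 10*x + 2*y
(∇×F)₃ = ∂F₂/∂x − ∂F₁/∂y = 2*x^2 - 2*x*y*z - 2
∇×F = (x^2*y - 2*x - 4*y*z, 10*x + 2*y, 2*x^2 - 2*x*y*z - 2)
At (2, 2, 1): (-4, 24, -2).

(-4, 24, -2)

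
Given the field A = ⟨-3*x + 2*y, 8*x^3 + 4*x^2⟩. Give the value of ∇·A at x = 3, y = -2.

∂A₁/∂x = -3
∂A₂/∂y = 0
∇·A = -3
At (3, -2): -3.

-3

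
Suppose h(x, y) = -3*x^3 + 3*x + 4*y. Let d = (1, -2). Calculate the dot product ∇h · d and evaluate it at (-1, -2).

-14

∂h/∂x = -9*x^2 + 3
∂h/∂y = 4
∇h at (-1, -2) = (-6, 4)
∇h · d = (-6)(1) + (4)(-2) = -14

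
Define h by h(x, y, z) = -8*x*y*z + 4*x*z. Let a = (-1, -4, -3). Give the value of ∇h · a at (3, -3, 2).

∂h/∂x = -8*y*z + 4*z
∂h/∂y = -8*x*z
∂h/∂z = -8*x*y + 4*x
∇h at (3, -3, 2) = (56, -48, 84)
∇h · a = (56)(-1) + (-48)(-4) + (84)(-3) = -116

-116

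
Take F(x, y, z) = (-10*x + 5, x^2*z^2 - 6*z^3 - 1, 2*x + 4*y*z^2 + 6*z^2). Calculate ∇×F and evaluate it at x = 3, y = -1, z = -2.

(124, -2, 24)

(∇×F)₁ = ∂F₃/∂y − ∂F₂/∂z = -2*x^2*z + 22*z^2
(∇×F)₂ = ∂F₁/∂z − ∂F₃/∂x = -2
(∇×F)₃ = ∂F₂/∂x − ∂F₁/∂y = 2*x*z^2
∇×F = (-2*x^2*z + 22*z^2, -2, 2*x*z^2)
At (3, -1, -2): (124, -2, 24).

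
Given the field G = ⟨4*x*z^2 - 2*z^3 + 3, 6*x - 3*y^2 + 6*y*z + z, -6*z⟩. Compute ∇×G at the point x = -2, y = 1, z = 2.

(-7, -56, 6)

(∇×G)₁ = ∂G₃/∂y − ∂G₂/∂z = -6*y - 1
(∇×G)₂ = ∂G₁/∂z − ∂G₃/∂x = 8*x*z - 6*z^2
(∇×G)₃ = ∂G₂/∂x − ∂G₁/∂y = 6
∇×G = (-6*y - 1, 8*x*z - 6*z^2, 6)
At (-2, 1, 2): (-7, -56, 6).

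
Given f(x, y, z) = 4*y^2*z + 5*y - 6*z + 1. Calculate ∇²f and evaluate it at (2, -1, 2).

16

∂²f/∂x² = 0
∂²f/∂y² = 8*z
∂²f/∂z² = 0
∇²f = 8*z
At (2, -1, 2): 16.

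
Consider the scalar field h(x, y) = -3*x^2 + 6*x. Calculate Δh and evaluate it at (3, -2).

∂²h/∂x² = -6
∂²h/∂y² = 0
∇²h = -6
At (3, -2): -6.

-6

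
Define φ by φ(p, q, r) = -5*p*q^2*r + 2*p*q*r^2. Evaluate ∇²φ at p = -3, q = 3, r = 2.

24

∂²φ/∂p² = 0
∂²φ/∂q² = -10*p*r
∂²φ/∂r² = 4*p*q
∇²φ = 4*p*q - 10*p*r
At (-3, 3, 2): 24.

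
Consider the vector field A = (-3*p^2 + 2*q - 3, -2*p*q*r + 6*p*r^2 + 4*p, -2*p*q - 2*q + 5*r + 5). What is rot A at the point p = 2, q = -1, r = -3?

(∇×A)₁ = ∂A₃/∂q − ∂A₂/∂r = 2*p*q - 12*p*r - 2*p - 2
(∇×A)₂ = ∂A₁/∂r − ∂A₃/∂p = 2*q
(∇×A)₃ = ∂A₂/∂p − ∂A₁/∂q = -2*q*r + 6*r^2 + 2
∇×A = (2*p*q - 12*p*r - 2*p - 2, 2*q, -2*q*r + 6*r^2 + 2)
At (2, -1, -3): (62, -2, 50).

(62, -2, 50)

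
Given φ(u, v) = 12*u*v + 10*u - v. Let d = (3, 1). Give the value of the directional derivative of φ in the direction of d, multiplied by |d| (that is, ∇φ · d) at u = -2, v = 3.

113

∂φ/∂u = 12*v + 10
∂φ/∂v = 12*u - 1
∇φ at (-2, 3) = (46, -25)
∇φ · d = (46)(3) + (-25)(1) = 113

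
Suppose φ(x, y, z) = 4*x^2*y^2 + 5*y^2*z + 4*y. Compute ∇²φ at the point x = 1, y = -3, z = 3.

∂²φ/∂x² = 8*y^2
∂²φ/∂y² = 2*(4*x^2 + 5*z)
∂²φ/∂z² = 0
∇²φ = 8*x^2 + 8*y^2 + 10*z
At (1, -3, 3): 110.

110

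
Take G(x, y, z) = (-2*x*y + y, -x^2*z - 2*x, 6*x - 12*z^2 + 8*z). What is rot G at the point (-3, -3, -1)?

(∇×G)₁ = ∂G₃/∂y − ∂G₂/∂z = x^2
(∇×G)₂ = ∂G₁/∂z − ∂G₃/∂x = -6
(∇×G)₃ = ∂G₂/∂x − ∂G₁/∂y = -2*x*z + 2*x - 3
∇×G = (x^2, -6, -2*x*z + 2*x - 3)
At (-3, -3, -1): (9, -6, -15).

(9, -6, -15)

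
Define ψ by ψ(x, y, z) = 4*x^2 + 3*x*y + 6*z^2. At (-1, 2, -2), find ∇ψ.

(-2, -3, -24)

∂ψ/∂x = 8*x + 3*y
∂ψ/∂y = 3*x
∂ψ/∂z = 12*z
∇ψ = (8*x + 3*y, 3*x, 12*z)
At (-1, 2, -2): (-2, -3, -24).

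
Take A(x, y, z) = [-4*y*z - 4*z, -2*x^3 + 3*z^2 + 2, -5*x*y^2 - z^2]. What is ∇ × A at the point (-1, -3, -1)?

(-24, 53, -10)

(∇×A)₁ = ∂A₃/∂y − ∂A₂/∂z = -10*x*y - 6*z
(∇×A)₂ = ∂A₁/∂z − ∂A₃/∂x = 5*y^2 - 4*y - 4
(∇×A)₃ = ∂A₂/∂x − ∂A₁/∂y = -6*x^2 + 4*z
∇×A = (-10*x*y - 6*z, 5*y^2 - 4*y - 4, -6*x^2 + 4*z)
At (-1, -3, -1): (-24, 53, -10).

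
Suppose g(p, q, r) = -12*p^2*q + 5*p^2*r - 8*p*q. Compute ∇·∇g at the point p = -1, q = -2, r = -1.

∂²g/∂p² = 2*(-12*q + 5*r)
∂²g/∂q² = 0
∂²g/∂r² = 0
∇²g = -24*q + 10*r
At (-1, -2, -1): 38.

38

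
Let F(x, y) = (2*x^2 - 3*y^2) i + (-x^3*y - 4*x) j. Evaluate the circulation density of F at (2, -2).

∂F₂/∂x = -3*x^2*y - 4
∂F₁/∂y = -6*y
Scalar curl = -3*x^2*y + 6*y - 4
At (2, -2): 8.

8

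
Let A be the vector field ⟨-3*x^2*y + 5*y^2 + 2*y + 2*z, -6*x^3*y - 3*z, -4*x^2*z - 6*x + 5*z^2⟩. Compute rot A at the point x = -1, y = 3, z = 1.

(3, 0, -83)

(∇×A)₁ = ∂A₃/∂y − ∂A₂/∂z = 3
(∇×A)₂ = ∂A₁/∂z − ∂A₃/∂x = 8*x*z + 8
(∇×A)₃ = ∂A₂/∂x − ∂A₁/∂y = -18*x^2*y + 3*x^2 - 10*y - 2
∇×A = (3, 8*x*z + 8, -18*x^2*y + 3*x^2 - 10*y - 2)
At (-1, 3, 1): (3, 0, -83).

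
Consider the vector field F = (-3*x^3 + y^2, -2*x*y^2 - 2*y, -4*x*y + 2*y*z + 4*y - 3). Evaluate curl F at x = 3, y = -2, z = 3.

(∇×F)₁ = ∂F₃/∂y − ∂F₂/∂z = -4*x + 2*z + 4
(∇×F)₂ = ∂F₁/∂z − ∂F₃/∂x = 4*y
(∇×F)₃ = ∂F₂/∂x − ∂F₁/∂y = -2*y^2 - 2*y
∇×F = (-4*x + 2*z + 4, 4*y, -2*y^2 - 2*y)
At (3, -2, 3): (-2, -8, -4).

(-2, -8, -4)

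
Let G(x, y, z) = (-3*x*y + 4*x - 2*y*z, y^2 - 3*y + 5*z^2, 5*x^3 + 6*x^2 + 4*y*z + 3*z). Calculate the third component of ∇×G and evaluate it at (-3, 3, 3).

(∇×G)_3 = ∂G₂/∂x − ∂G₁/∂y
= 0 − (-3*x - 2*z)
= 3*x + 2*z
At (-3, 3, 3): -3.

-3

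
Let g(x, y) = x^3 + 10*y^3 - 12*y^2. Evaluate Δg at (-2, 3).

144

∂²g/∂x² = 6*x
∂²g/∂y² = 12*(5*y - 2)
∇²g = 6*x + 60*y - 24
At (-2, 3): 144.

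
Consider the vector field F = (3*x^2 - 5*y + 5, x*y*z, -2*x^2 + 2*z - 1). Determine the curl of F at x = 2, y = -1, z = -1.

(2, 8, 6)

(∇×F)₁ = ∂F₃/∂y − ∂F₂/∂z = -x*y
(∇×F)₂ = ∂F₁/∂z − ∂F₃/∂x = 4*x
(∇×F)₃ = ∂F₂/∂x − ∂F₁/∂y = y*z + 5
∇×F = (-x*y, 4*x, y*z + 5)
At (2, -1, -1): (2, 8, 6).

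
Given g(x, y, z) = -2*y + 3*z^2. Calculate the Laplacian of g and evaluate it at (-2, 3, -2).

6

∂²g/∂x² = 0
∂²g/∂y² = 0
∂²g/∂z² = 6
∇²g = 6
At (-2, 3, -2): 6.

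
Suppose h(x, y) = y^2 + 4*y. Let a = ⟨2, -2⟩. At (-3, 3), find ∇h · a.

-20

∂h/∂x = 0
∂h/∂y = 2*y + 4
∇h at (-3, 3) = (0, 10)
∇h · a = (0)(2) + (10)(-2) = -20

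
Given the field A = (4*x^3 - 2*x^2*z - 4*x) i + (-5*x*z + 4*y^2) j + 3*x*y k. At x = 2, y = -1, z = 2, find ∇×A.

(∇×A)₁ = ∂A₃/∂y − ∂A₂/∂z = 8*x
(∇×A)₂ = ∂A₁/∂z − ∂A₃/∂x = -2*x^2 - 3*y
(∇×A)₃ = ∂A₂/∂x − ∂A₁/∂y = -5*z
∇×A = (8*x, -2*x^2 - 3*y, -5*z)
At (2, -1, 2): (16, -5, -10).

(16, -5, -10)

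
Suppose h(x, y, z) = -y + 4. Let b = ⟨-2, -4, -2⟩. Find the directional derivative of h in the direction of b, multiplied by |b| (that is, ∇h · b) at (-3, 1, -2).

4

∂h/∂x = 0
∂h/∂y = -1
∂h/∂z = 0
∇h at (-3, 1, -2) = (0, -1, 0)
∇h · b = (0)(-2) + (-1)(-4) + (0)(-2) = 4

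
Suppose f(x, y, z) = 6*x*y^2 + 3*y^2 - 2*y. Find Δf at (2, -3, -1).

30

∂²f/∂x² = 0
∂²f/∂y² = 6*(2*x + 1)
∂²f/∂z² = 0
∇²f = 12*x + 6
At (2, -3, -1): 30.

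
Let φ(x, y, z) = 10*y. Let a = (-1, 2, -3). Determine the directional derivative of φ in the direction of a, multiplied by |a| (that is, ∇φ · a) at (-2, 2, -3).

20

∂φ/∂x = 0
∂φ/∂y = 10
∂φ/∂z = 0
∇φ at (-2, 2, -3) = (0, 10, 0)
∇φ · a = (0)(-1) + (10)(2) + (0)(-3) = 20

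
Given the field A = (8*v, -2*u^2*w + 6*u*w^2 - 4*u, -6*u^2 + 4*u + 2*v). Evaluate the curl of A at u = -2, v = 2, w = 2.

(∇×A)₁ = ∂A₃/∂v − ∂A₂/∂w = 2*u^2 - 12*u*w + 2
(∇×A)₂ = ∂A₁/∂w − ∂A₃/∂u = 12*u - 4
(∇×A)₃ = ∂A₂/∂u − ∂A₁/∂v = -4*u*w + 6*w^2 - 12
∇×A = (2*u^2 - 12*u*w + 2, 12*u - 4, -4*u*w + 6*w^2 - 12)
At (-2, 2, 2): (58, -28, 28).

(58, -28, 28)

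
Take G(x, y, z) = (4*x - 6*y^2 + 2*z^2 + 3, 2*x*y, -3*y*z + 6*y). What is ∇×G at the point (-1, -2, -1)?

(9, -4, -28)

(∇×G)₁ = ∂G₃/∂y − ∂G₂/∂z = -3*z + 6
(∇×G)₂ = ∂G₁/∂z − ∂G₃/∂x = 4*z
(∇×G)₃ = ∂G₂/∂x − ∂G₁/∂y = 14*y
∇×G = (-3*z + 6, 4*z, 14*y)
At (-1, -2, -1): (9, -4, -28).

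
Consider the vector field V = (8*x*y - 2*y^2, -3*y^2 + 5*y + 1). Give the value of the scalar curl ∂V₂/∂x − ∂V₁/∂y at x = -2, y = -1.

∂V₂/∂x = 0
∂V₁/∂y = 8*x - 4*y
Scalar curl = -8*x + 4*y
At (-2, -1): 12.

12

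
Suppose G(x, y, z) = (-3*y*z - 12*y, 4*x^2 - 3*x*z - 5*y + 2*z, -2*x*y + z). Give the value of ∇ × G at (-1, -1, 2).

(-3, 1, 4)

(∇×G)₁ = ∂G₃/∂y − ∂G₂/∂z = x - 2
(∇×G)₂ = ∂G₁/∂z − ∂G₃/∂x = -y
(∇×G)₃ = ∂G₂/∂x − ∂G₁/∂y = 8*x + 12
∇×G = (x - 2, -y, 8*x + 12)
At (-1, -1, 2): (-3, 1, 4).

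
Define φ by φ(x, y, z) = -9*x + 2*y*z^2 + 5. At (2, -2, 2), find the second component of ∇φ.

8

(∇φ)_2 = ∂φ/∂y = 2*z^2
At (2, -2, 2): 8.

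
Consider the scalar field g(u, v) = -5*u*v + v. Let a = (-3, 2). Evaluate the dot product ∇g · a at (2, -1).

-33

∂g/∂u = -5*v
∂g/∂v = -5*u + 1
∇g at (2, -1) = (5, -9)
∇g · a = (5)(-3) + (-9)(2) = -33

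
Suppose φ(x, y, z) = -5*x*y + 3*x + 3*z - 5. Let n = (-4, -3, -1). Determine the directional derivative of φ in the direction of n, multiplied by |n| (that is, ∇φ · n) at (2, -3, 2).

∂φ/∂x = -5*y + 3
∂φ/∂y = -5*x
∂φ/∂z = 3
∇φ at (2, -3, 2) = (18, -10, 3)
∇φ · n = (18)(-4) + (-10)(-3) + (3)(-1) = -45

-45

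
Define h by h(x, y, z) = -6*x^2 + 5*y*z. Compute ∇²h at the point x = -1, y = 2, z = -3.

∂²h/∂x² = -12
∂²h/∂y² = 0
∂²h/∂z² = 0
∇²h = -12
At (-1, 2, -3): -12.

-12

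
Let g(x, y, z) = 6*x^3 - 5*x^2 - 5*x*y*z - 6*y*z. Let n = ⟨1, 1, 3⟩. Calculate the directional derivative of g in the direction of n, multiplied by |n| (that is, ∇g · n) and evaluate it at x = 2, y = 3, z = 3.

-185

∂g/∂x = 18*x^2 - 10*x - 5*y*z
∂g/∂y = -5*x*z - 6*z
∂g/∂z = -5*x*y - 6*y
∇g at (2, 3, 3) = (7, -48, -48)
∇g · n = (7)(1) + (-48)(1) + (-48)(3) = -185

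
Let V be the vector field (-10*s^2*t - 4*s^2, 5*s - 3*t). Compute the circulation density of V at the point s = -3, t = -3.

∂V₂/∂s = 5
∂V₁/∂t = -10*s^2
Scalar curl = 10*s^2 + 5
At (-3, -3): 95.

95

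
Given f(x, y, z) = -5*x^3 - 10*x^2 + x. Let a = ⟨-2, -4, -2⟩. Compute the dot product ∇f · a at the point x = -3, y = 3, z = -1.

148

∂f/∂x = -15*x^2 - 20*x + 1
∂f/∂y = 0
∂f/∂z = 0
∇f at (-3, 3, -1) = (-74, 0, 0)
∇f · a = (-74)(-2) + (0)(-4) + (0)(-2) = 148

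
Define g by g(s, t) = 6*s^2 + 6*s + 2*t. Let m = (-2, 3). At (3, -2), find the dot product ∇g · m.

∂g/∂s = 12*s + 6
∂g/∂t = 2
∇g at (3, -2) = (42, 2)
∇g · m = (42)(-2) + (2)(3) = -78

-78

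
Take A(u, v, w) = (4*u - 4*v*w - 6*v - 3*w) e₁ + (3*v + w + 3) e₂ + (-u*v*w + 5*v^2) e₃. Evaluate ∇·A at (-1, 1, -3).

∂A₁/∂u = 4
∂A₂/∂v = 3
∂A₃/∂w = -u*v
∇·A = -u*v + 7
At (-1, 1, -3): 8.

8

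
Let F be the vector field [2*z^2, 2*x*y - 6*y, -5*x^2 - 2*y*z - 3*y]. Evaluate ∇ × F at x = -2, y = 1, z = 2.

(-7, -12, 2)

(∇×F)₁ = ∂F₃/∂y − ∂F₂/∂z = -2*z - 3
(∇×F)₂ = ∂F₁/∂z − ∂F₃/∂x = 10*x + 4*z
(∇×F)₃ = ∂F₂/∂x − ∂F₁/∂y = 2*y
∇×F = (-2*z - 3, 10*x + 4*z, 2*y)
At (-2, 1, 2): (-7, -12, 2).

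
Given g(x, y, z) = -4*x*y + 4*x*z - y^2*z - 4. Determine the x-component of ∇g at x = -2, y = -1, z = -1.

0

(∇g)_1 = ∂g/∂x = -4*y + 4*z
At (-2, -1, -1): 0.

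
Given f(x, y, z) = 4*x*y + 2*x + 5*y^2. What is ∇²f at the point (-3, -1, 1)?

10

∂²f/∂x² = 0
∂²f/∂y² = 10
∂²f/∂z² = 0
∇²f = 10
At (-3, -1, 1): 10.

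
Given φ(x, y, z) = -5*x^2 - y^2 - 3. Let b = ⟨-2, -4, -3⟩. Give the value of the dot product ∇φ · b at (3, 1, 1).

68

∂φ/∂x = -10*x
∂φ/∂y = -2*y
∂φ/∂z = 0
∇φ at (3, 1, 1) = (-30, -2, 0)
∇φ · b = (-30)(-2) + (-2)(-4) + (0)(-3) = 68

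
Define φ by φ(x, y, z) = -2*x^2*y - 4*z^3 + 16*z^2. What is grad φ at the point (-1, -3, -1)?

(-12, -2, -44)

∂φ/∂x = -4*x*y
∂φ/∂y = -2*x^2
∂φ/∂z = -12*z^2 + 32*z
∇φ = (-4*x*y, -2*x^2, -12*z^2 + 32*z)
At (-1, -3, -1): (-12, -2, -44).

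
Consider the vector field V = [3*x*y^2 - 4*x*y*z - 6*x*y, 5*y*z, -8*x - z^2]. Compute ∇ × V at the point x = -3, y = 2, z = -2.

(-10, 32, 42)

(∇×V)₁ = ∂V₃/∂y − ∂V₂/∂z = -5*y
(∇×V)₂ = ∂V₁/∂z − ∂V₃/∂x = -4*x*y + 8
(∇×V)₃ = ∂V₂/∂x − ∂V₁/∂y = -6*x*y + 4*x*z + 6*x
∇×V = (-5*y, -4*x*y + 8, -6*x*y + 4*x*z + 6*x)
At (-3, 2, -2): (-10, 32, 42).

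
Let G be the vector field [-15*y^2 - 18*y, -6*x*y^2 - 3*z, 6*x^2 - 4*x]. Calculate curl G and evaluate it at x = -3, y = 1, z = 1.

(∇×G)₁ = ∂G₃/∂y − ∂G₂/∂z = 3
(∇×G)₂ = ∂G₁/∂z − ∂G₃/∂x = -12*x + 4
(∇×G)₃ = ∂G₂/∂x − ∂G₁/∂y = -6*y^2 + 30*y + 18
∇×G = (3, -12*x + 4, -6*y^2 + 30*y + 18)
At (-3, 1, 1): (3, 40, 42).

(3, 40, 42)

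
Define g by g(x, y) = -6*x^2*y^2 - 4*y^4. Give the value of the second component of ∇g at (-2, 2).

(∇g)_2 = ∂g/∂y = -12*x^2*y - 16*y^3
At (-2, 2): -224.

-224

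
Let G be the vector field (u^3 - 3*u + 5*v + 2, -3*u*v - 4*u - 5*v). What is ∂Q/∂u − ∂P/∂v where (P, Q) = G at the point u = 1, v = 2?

-15

∂G₂/∂u = -3*v - 4
∂G₁/∂v = 5
Scalar curl = -3*v - 9
At (1, 2): -15.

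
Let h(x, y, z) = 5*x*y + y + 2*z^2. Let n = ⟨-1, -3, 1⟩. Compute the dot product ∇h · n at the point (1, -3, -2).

∂h/∂x = 5*y
∂h/∂y = 5*x + 1
∂h/∂z = 4*z
∇h at (1, -3, -2) = (-15, 6, -8)
∇h · n = (-15)(-1) + (6)(-3) + (-8)(1) = -11

-11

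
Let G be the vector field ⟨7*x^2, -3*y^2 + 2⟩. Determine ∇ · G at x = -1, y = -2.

-2

∂G₁/∂x = 14*x
∂G₂/∂y = -6*y
∇·G = 14*x - 6*y
At (-1, -2): -2.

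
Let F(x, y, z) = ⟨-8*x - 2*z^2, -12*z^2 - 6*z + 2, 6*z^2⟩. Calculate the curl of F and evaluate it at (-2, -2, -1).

(-18, 4, 0)

(∇×F)₁ = ∂F₃/∂y − ∂F₂/∂z = 24*z + 6
(∇×F)₂ = ∂F₁/∂z − ∂F₃/∂x = -4*z
(∇×F)₃ = ∂F₂/∂x − ∂F₁/∂y = 0
∇×F = (24*z + 6, -4*z, 0)
At (-2, -2, -1): (-18, 4, 0).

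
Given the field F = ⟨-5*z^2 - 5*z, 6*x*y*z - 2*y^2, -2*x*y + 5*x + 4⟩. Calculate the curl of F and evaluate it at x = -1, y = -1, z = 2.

(-4, -32, -12)

(∇×F)₁ = ∂F₃/∂y − ∂F₂/∂z = -6*x*y - 2*x
(∇×F)₂ = ∂F₁/∂z − ∂F₃/∂x = 2*y - 10*z - 10
(∇×F)₃ = ∂F₂/∂x − ∂F₁/∂y = 6*y*z
∇×F = (-6*x*y - 2*x, 2*y - 10*z - 10, 6*y*z)
At (-1, -1, 2): (-4, -32, -12).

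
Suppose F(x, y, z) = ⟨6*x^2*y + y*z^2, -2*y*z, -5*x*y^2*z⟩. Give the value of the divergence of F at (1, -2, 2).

∂F₁/∂x = 12*x*y
∂F₂/∂y = -2*z
∂F₃/∂z = -5*x*y^2
∇·F = -5*x*y^2 + 12*x*y - 2*z
At (1, -2, 2): -48.

-48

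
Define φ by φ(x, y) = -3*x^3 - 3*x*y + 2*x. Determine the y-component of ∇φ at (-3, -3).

9

(∇φ)_2 = ∂φ/∂y = -3*x
At (-3, -3): 9.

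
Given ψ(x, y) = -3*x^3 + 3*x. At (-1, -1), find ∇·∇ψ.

∂²ψ/∂x² = -18*x
∂²ψ/∂y² = 0
∇²ψ = -18*x
At (-1, -1): 18.

18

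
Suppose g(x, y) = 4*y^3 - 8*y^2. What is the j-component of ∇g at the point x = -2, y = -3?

(∇g)_2 = ∂g/∂y = 12*y^2 - 16*y
At (-2, -3): 156.

156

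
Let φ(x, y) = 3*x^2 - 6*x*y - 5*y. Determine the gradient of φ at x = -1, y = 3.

(-24, 1)

∂φ/∂x = 6*x - 6*y
∂φ/∂y = -6*x - 5
∇φ = (6*x - 6*y, -6*x - 5)
At (-1, 3): (-24, 1).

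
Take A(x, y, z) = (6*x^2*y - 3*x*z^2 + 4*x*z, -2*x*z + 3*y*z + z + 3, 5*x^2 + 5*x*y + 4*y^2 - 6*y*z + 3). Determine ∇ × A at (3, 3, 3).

(17, -87, -60)

(∇×A)₁ = ∂A₃/∂y − ∂A₂/∂z = 7*x + 5*y - 6*z - 1
(∇×A)₂ = ∂A₁/∂z − ∂A₃/∂x = -6*x*z - 6*x - 5*y
(∇×A)₃ = ∂A₂/∂x − ∂A₁/∂y = -6*x^2 - 2*z
∇×A = (7*x + 5*y - 6*z - 1, -6*x*z - 6*x - 5*y, -6*x^2 - 2*z)
At (3, 3, 3): (17, -87, -60).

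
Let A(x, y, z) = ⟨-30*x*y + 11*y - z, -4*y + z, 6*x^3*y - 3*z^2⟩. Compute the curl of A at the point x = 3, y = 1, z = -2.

(∇×A)₁ = ∂A₃/∂y − ∂A₂/∂z = 6*x^3 - 1
(∇×A)₂ = ∂A₁/∂z − ∂A₃/∂x = -18*x^2*y - 1
(∇×A)₃ = ∂A₂/∂x − ∂A₁/∂y = 30*x - 11
∇×A = (6*x^3 - 1, -18*x^2*y - 1, 30*x - 11)
At (3, 1, -2): (161, -163, 79).

(161, -163, 79)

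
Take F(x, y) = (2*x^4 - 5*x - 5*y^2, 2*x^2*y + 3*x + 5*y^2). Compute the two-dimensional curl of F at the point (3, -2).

-41

∂F₂/∂x = 4*x*y + 3
∂F₁/∂y = -10*y
Scalar curl = 4*x*y + 10*y + 3
At (3, -2): -41.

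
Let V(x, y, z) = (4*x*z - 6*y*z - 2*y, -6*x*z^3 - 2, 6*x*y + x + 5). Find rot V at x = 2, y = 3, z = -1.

(48, -29, 2)

(∇×V)₁ = ∂V₃/∂y − ∂V₂/∂z = 18*x*z^2 + 6*x
(∇×V)₂ = ∂V₁/∂z − ∂V₃/∂x = 4*x - 12*y - 1
(∇×V)₃ = ∂V₂/∂x − ∂V₁/∂y = -6*z^3 + 6*z + 2
∇×V = (18*x*z^2 + 6*x, 4*x - 12*y - 1, -6*z^3 + 6*z + 2)
At (2, 3, -1): (48, -29, 2).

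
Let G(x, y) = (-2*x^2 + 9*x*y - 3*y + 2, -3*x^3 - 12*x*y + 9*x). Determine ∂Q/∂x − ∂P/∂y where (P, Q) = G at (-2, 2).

-30

∂G₂/∂x = -9*x^2 - 12*y + 9
∂G₁/∂y = 9*x - 3
Scalar curl = -9*x^2 - 9*x - 12*y + 12
At (-2, 2): -30.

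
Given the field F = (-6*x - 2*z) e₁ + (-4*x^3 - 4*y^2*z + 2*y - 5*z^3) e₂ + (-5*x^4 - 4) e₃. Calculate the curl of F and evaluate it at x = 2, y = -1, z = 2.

(∇×F)₁ = ∂F₃/∂y − ∂F₂/∂z = 4*y^2 + 15*z^2
(∇×F)₂ = ∂F₁/∂z − ∂F₃/∂x = 20*x^3 - 2
(∇×F)₃ = ∂F₂/∂x − ∂F₁/∂y = -12*x^2
∇×F = (4*y^2 + 15*z^2, 20*x^3 - 2, -12*x^2)
At (2, -1, 2): (64, 158, -48).

(64, 158, -48)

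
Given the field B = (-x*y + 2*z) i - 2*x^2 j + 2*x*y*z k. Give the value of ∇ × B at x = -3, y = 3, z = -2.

(∇×B)₁ = ∂B₃/∂y − ∂B₂/∂z = 2*x*z
(∇×B)₂ = ∂B₁/∂z − ∂B₃/∂x = -2*y*z + 2
(∇×B)₃ = ∂B₂/∂x − ∂B₁/∂y = -3*x
∇×B = (2*x*z, -2*y*z + 2, -3*x)
At (-3, 3, -2): (12, 14, 9).

(12, 14, 9)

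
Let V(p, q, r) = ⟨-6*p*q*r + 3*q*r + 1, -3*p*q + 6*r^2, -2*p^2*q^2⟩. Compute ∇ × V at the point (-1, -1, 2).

(-20, -13, -15)

(∇×V)₁ = ∂V₃/∂q − ∂V₂/∂r = -4*p^2*q - 12*r
(∇×V)₂ = ∂V₁/∂r − ∂V₃/∂p = 4*p*q^2 - 6*p*q + 3*q
(∇×V)₃ = ∂V₂/∂p − ∂V₁/∂q = 6*p*r - 3*q - 3*r
∇×V = (-4*p^2*q - 12*r, 4*p*q^2 - 6*p*q + 3*q, 6*p*r - 3*q - 3*r)
At (-1, -1, 2): (-20, -13, -15).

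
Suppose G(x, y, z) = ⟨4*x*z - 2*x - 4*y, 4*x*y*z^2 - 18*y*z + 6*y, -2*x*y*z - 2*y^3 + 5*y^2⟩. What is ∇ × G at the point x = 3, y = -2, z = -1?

(-122, 16, -4)

(∇×G)₁ = ∂G₃/∂y − ∂G₂/∂z = -8*x*y*z - 2*x*z - 6*y^2 + 28*y
(∇×G)₂ = ∂G₁/∂z − ∂G₃/∂x = 4*x + 2*y*z
(∇×G)₃ = ∂G₂/∂x − ∂G₁/∂y = 4*y*z^2 + 4
∇×G = (-8*x*y*z - 2*x*z - 6*y^2 + 28*y, 4*x + 2*y*z, 4*y*z^2 + 4)
At (3, -2, -1): (-122, 16, -4).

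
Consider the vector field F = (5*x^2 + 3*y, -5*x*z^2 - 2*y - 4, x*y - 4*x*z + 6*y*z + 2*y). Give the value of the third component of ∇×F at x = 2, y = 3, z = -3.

-48

(∇×F)_3 = ∂F₂/∂x − ∂F₁/∂y
= -5*z^2 − (3)
= -5*z^2 - 3
At (2, 3, -3): -48.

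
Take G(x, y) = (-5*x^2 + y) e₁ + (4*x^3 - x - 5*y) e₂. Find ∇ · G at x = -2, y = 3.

15

∂G₁/∂x = -10*x
∂G₂/∂y = -5
∇·G = -10*x - 5
At (-2, 3): 15.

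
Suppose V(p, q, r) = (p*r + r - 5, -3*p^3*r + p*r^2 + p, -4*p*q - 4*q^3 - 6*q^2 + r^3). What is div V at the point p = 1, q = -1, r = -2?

∂V₁/∂p = r
∂V₂/∂q = 0
∂V₃/∂r = 3*r^2
∇·V = 3*r^2 + r
At (1, -1, -2): 10.

10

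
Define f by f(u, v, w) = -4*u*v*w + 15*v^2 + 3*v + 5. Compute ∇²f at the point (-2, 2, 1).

∂²f/∂u² = 0
∂²f/∂v² = 30
∂²f/∂w² = 0
∇²f = 30
At (-2, 2, 1): 30.

30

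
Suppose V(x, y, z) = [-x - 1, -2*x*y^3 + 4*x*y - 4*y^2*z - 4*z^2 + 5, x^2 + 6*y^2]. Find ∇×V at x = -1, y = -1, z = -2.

(∇×V)₁ = ∂V₃/∂y − ∂V₂/∂z = 4*y^2 + 12*y + 8*z
(∇×V)₂ = ∂V₁/∂z − ∂V₃/∂x = -2*x
(∇×V)₃ = ∂V₂/∂x − ∂V₁/∂y = -2*y^3 + 4*y
∇×V = (4*y^2 + 12*y + 8*z, -2*x, -2*y^3 + 4*y)
At (-1, -1, -2): (-24, 2, -2).

(-24, 2, -2)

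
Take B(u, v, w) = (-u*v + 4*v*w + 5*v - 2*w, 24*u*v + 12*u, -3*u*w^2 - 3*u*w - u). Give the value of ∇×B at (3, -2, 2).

(∇×B)₁ = ∂B₃/∂v − ∂B₂/∂w = 0
(∇×B)₂ = ∂B₁/∂w − ∂B₃/∂u = 4*v + 3*w^2 + 3*w - 1
(∇×B)₃ = ∂B₂/∂u − ∂B₁/∂v = u + 24*v - 4*w + 7
∇×B = (0, 4*v + 3*w^2 + 3*w - 1, u + 24*v - 4*w + 7)
At (3, -2, 2): (0, 9, -46).

(0, 9, -46)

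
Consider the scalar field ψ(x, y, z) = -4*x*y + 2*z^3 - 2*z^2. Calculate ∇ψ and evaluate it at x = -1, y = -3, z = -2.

∂ψ/∂x = -4*y
∂ψ/∂y = -4*x
∂ψ/∂z = 6*z^2 - 4*z
∇ψ = (-4*y, -4*x, 6*z^2 - 4*z)
At (-1, -3, -2): (12, 4, 32).

(12, 4, 32)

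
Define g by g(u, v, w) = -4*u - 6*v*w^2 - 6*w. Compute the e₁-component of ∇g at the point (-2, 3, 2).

-4

(∇g)_1 = ∂g/∂u = -4
At (-2, 3, 2): -4.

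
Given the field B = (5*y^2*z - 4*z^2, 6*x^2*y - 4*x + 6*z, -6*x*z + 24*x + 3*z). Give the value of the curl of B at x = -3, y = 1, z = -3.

(-6, -13, -10)

(∇×B)₁ = ∂B₃/∂y − ∂B₂/∂z = -6
(∇×B)₂ = ∂B₁/∂z − ∂B₃/∂x = 5*y^2 - 2*z - 24
(∇×B)₃ = ∂B₂/∂x − ∂B₁/∂y = 12*x*y - 10*y*z - 4
∇×B = (-6, 5*y^2 - 2*z - 24, 12*x*y - 10*y*z - 4)
At (-3, 1, -3): (-6, -13, -10).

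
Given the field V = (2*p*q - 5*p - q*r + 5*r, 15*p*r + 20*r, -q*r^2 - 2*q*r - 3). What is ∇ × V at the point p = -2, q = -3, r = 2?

(∇×V)₁ = ∂V₃/∂q − ∂V₂/∂r = -15*p - r^2 - 2*r - 20
(∇×V)₂ = ∂V₁/∂r − ∂V₃/∂p = -q + 5
(∇×V)₃ = ∂V₂/∂p − ∂V₁/∂q = -2*p + 16*r
∇×V = (-15*p - r^2 - 2*r - 20, -q + 5, -2*p + 16*r)
At (-2, -3, 2): (2, 8, 36).

(2, 8, 36)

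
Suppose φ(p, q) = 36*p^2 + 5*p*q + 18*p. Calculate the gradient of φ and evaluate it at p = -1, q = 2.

(-44, -5)

∂φ/∂p = 72*p + 5*q + 18
∂φ/∂q = 5*p
∇φ = (72*p + 5*q + 18, 5*p)
At (-1, 2): (-44, -5).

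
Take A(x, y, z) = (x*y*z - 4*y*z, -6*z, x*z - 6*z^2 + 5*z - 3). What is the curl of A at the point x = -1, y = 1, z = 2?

(∇×A)₁ = ∂A₃/∂y − ∂A₂/∂z = 6
(∇×A)₂ = ∂A₁/∂z − ∂A₃/∂x = x*y - 4*y - z
(∇×A)₃ = ∂A₂/∂x − ∂A₁/∂y = -x*z + 4*z
∇×A = (6, x*y - 4*y - z, -x*z + 4*z)
At (-1, 1, 2): (6, -7, 10).

(6, -7, 10)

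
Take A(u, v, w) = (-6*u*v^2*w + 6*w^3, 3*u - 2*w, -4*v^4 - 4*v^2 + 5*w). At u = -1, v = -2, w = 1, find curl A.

(∇×A)₁ = ∂A₃/∂v − ∂A₂/∂w = -16*v^3 - 8*v + 2
(∇×A)₂ = ∂A₁/∂w − ∂A₃/∂u = -6*u*v^2 + 18*w^2
(∇×A)₃ = ∂A₂/∂u − ∂A₁/∂v = 12*u*v*w + 3
∇×A = (-16*v^3 - 8*v + 2, -6*u*v^2 + 18*w^2, 12*u*v*w + 3)
At (-1, -2, 1): (146, 42, 27).

(146, 42, 27)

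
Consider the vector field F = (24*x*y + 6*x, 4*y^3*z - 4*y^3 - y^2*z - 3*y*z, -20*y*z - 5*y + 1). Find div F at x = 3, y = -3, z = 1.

∂F₁/∂x = 24*y + 6
∂F₂/∂y = 12*y^2*z - 12*y^2 - 2*y*z - 3*z
∂F₃/∂z = -20*y
∇·F = 12*y^2*z - 12*y^2 - 2*y*z + 4*y - 3*z + 6
At (3, -3, 1): -3.

-3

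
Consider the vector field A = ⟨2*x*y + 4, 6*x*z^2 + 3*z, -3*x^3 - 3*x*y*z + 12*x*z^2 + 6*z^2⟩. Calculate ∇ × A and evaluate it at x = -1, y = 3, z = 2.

(27, -21, 26)

(∇×A)₁ = ∂A₃/∂y − ∂A₂/∂z = -15*x*z - 3
(∇×A)₂ = ∂A₁/∂z − ∂A₃/∂x = 9*x^2 + 3*y*z - 12*z^2
(∇×A)₃ = ∂A₂/∂x − ∂A₁/∂y = -2*x + 6*z^2
∇×A = (-15*x*z - 3, 9*x^2 + 3*y*z - 12*z^2, -2*x + 6*z^2)
At (-1, 3, 2): (27, -21, 26).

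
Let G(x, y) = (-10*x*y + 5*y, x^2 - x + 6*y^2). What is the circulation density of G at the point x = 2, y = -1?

18

∂G₂/∂x = 2*x - 1
∂G₁/∂y = -10*x + 5
Scalar curl = 12*x - 6
At (2, -1): 18.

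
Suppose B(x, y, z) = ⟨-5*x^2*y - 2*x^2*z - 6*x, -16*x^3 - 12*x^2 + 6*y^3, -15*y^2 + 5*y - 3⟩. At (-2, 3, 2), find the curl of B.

(∇×B)₁ = ∂B₃/∂y − ∂B₂/∂z = -30*y + 5
(∇×B)₂ = ∂B₁/∂z − ∂B₃/∂x = -2*x^2
(∇×B)₃ = ∂B₂/∂x − ∂B₁/∂y = -43*x^2 - 24*x
∇×B = (-30*y + 5, -2*x^2, -43*x^2 - 24*x)
At (-2, 3, 2): (-85, -8, -124).

(-85, -8, -124)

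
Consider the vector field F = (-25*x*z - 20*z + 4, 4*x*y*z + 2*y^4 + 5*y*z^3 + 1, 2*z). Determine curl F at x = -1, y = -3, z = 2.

(168, 5, -24)

(∇×F)₁ = ∂F₃/∂y − ∂F₂/∂z = -4*x*y - 15*y*z^2
(∇×F)₂ = ∂F₁/∂z − ∂F₃/∂x = -25*x - 20
(∇×F)₃ = ∂F₂/∂x − ∂F₁/∂y = 4*y*z
∇×F = (-4*x*y - 15*y*z^2, -25*x - 20, 4*y*z)
At (-1, -3, 2): (168, 5, -24).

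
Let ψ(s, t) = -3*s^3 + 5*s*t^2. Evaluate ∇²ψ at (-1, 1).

8

∂²ψ/∂s² = -18*s
∂²ψ/∂t² = 10*s
∇²ψ = -8*s
At (-1, 1): 8.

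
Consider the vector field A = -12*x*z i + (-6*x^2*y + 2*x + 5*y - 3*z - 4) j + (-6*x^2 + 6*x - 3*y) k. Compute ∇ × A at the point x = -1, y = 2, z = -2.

(0, -6, 26)

(∇×A)₁ = ∂A₃/∂y − ∂A₂/∂z = 0
(∇×A)₂ = ∂A₁/∂z − ∂A₃/∂x = -6
(∇×A)₃ = ∂A₂/∂x − ∂A₁/∂y = -12*x*y + 2
∇×A = (0, -6, -12*x*y + 2)
At (-1, 2, -2): (0, -6, 26).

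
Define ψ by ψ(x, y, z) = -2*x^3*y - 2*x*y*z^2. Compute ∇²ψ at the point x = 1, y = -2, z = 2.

∂²ψ/∂x² = -12*x*y
∂²ψ/∂y² = 0
∂²ψ/∂z² = -4*x*y
∇²ψ = -16*x*y
At (1, -2, 2): 32.

32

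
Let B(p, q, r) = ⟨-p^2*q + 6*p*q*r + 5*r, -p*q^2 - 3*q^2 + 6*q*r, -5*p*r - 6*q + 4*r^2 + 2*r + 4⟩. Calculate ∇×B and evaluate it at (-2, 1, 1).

(-12, -2, 15)

(∇×B)₁ = ∂B₃/∂q − ∂B₂/∂r = -6*q - 6
(∇×B)₂ = ∂B₁/∂r − ∂B₃/∂p = 6*p*q + 5*r + 5
(∇×B)₃ = ∂B₂/∂p − ∂B₁/∂q = p^2 - 6*p*r - q^2
∇×B = (-6*q - 6, 6*p*q + 5*r + 5, p^2 - 6*p*r - q^2)
At (-2, 1, 1): (-12, -2, 15).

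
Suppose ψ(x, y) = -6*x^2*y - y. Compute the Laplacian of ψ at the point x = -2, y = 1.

-12

∂²ψ/∂x² = -12*y
∂²ψ/∂y² = 0
∇²ψ = -12*y
At (-2, 1): -12.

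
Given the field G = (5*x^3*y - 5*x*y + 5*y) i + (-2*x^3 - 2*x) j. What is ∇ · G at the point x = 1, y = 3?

∂G₁/∂x = 15*x^2*y - 5*y
∂G₂/∂y = 0
∇·G = 15*x^2*y - 5*y
At (1, 3): 30.

30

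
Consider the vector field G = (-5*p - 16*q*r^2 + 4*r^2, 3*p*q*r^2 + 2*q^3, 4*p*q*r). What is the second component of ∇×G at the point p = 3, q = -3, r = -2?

(∇×G)_2 = ∂G₁/∂r − ∂G₃/∂p
= -32*q*r + 8*r − (4*q*r)
= -36*q*r + 8*r
At (3, -3, -2): -232.

-232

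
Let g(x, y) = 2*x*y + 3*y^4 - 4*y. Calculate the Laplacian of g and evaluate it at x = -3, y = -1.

∂²g/∂x² = 0
∂²g/∂y² = 36*y^2
∇²g = 36*y^2
At (-3, -1): 36.

36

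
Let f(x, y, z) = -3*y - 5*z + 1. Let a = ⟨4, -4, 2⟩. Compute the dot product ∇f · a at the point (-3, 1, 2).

∂f/∂x = 0
∂f/∂y = -3
∂f/∂z = -5
∇f at (-3, 1, 2) = (0, -3, -5)
∇f · a = (0)(4) + (-3)(-4) + (-5)(2) = 2

2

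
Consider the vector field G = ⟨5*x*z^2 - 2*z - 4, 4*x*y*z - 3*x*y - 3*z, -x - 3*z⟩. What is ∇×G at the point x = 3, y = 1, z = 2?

(-9, 59, 5)

(∇×G)₁ = ∂G₃/∂y − ∂G₂/∂z = -4*x*y + 3
(∇×G)₂ = ∂G₁/∂z − ∂G₃/∂x = 10*x*z - 1
(∇×G)₃ = ∂G₂/∂x − ∂G₁/∂y = 4*y*z - 3*y
∇×G = (-4*x*y + 3, 10*x*z - 1, 4*y*z - 3*y)
At (3, 1, 2): (-9, 59, 5).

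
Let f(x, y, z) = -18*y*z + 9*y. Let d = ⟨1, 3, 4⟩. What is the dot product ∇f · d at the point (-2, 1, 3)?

∂f/∂x = 0
∂f/∂y = -18*z + 9
∂f/∂z = -18*y
∇f at (-2, 1, 3) = (0, -45, -18)
∇f · d = (0)(1) + (-45)(3) + (-18)(4) = -207

-207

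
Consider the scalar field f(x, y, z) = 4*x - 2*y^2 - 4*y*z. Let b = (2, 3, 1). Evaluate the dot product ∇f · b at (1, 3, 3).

-76

∂f/∂x = 4
∂f/∂y = -4*y - 4*z
∂f/∂z = -4*y
∇f at (1, 3, 3) = (4, -24, -12)
∇f · b = (4)(2) + (-24)(3) + (-12)(1) = -76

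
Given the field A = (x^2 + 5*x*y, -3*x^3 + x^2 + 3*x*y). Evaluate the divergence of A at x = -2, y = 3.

∂A₁/∂x = 2*x + 5*y
∂A₂/∂y = 3*x
∇·A = 5*x + 5*y
At (-2, 3): 5.

5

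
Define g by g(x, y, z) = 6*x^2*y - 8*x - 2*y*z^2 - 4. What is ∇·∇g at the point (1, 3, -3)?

∂²g/∂x² = 12*y
∂²g/∂y² = 0
∂²g/∂z² = -4*y
∇²g = 8*y
At (1, 3, -3): 24.

24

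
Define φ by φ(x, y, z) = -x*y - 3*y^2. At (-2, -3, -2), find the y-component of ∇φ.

20

(∇φ)_2 = ∂φ/∂y = -x - 6*y
At (-2, -3, -2): 20.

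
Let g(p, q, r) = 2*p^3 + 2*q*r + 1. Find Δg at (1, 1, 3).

12

∂²g/∂p² = 12*p
∂²g/∂q² = 0
∂²g/∂r² = 0
∇²g = 12*p
At (1, 1, 3): 12.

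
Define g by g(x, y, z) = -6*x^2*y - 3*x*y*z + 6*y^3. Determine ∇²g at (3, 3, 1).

∂²g/∂x² = -12*y
∂²g/∂y² = 36*y
∂²g/∂z² = 0
∇²g = 24*y
At (3, 3, 1): 72.

72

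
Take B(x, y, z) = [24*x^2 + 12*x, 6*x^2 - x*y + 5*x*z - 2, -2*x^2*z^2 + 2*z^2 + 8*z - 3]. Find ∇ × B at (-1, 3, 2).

(∇×B)₁ = ∂B₃/∂y − ∂B₂/∂z = -5*x
(∇×B)₂ = ∂B₁/∂z − ∂B₃/∂x = 4*x*z^2
(∇×B)₃ = ∂B₂/∂x − ∂B₁/∂y = 12*x - y + 5*z
∇×B = (-5*x, 4*x*z^2, 12*x - y + 5*z)
At (-1, 3, 2): (5, -16, -5).

(5, -16, -5)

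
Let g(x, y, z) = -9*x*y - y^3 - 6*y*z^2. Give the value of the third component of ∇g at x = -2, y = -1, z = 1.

(∇g)_3 = ∂g/∂z = -12*y*z
At (-2, -1, 1): 12.

12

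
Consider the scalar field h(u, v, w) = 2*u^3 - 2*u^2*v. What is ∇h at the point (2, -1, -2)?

(32, -8, 0)

∂h/∂u = 6*u^2 - 4*u*v
∂h/∂v = -2*u^2
∂h/∂w = 0
∇h = (6*u^2 - 4*u*v, -2*u^2, 0)
At (2, -1, -2): (32, -8, 0).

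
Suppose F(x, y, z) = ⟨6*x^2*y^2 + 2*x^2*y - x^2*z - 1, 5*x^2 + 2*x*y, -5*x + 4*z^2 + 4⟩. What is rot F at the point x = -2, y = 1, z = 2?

(∇×F)₁ = ∂F₃/∂y − ∂F₂/∂z = 0
(∇×F)₂ = ∂F₁/∂z − ∂F₃/∂x = -x^2 + 5
(∇×F)₃ = ∂F₂/∂x − ∂F₁/∂y = -12*x^2*y - 2*x^2 + 10*x + 2*y
∇×F = (0, -x^2 + 5, -12*x^2*y - 2*x^2 + 10*x + 2*y)
At (-2, 1, 2): (0, 1, -74).

(0, 1, -74)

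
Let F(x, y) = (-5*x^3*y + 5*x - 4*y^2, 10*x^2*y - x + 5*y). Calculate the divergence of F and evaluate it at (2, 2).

-70

∂F₁/∂x = -15*x^2*y + 5
∂F₂/∂y = 10*x^2 + 5
∇·F = -15*x^2*y + 10*x^2 + 10
At (2, 2): -70.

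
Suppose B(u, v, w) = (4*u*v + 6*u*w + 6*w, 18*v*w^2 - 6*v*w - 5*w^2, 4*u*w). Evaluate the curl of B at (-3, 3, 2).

(-178, -20, 12)

(∇×B)₁ = ∂B₃/∂v − ∂B₂/∂w = -36*v*w + 6*v + 10*w
(∇×B)₂ = ∂B₁/∂w − ∂B₃/∂u = 6*u - 4*w + 6
(∇×B)₃ = ∂B₂/∂u − ∂B₁/∂v = -4*u
∇×B = (-36*v*w + 6*v + 10*w, 6*u - 4*w + 6, -4*u)
At (-3, 3, 2): (-178, -20, 12).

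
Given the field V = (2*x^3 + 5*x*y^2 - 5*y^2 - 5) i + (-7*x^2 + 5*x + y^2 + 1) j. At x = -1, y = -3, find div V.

∂V₁/∂x = 6*x^2 + 5*y^2
∂V₂/∂y = 2*y
∇·V = 6*x^2 + 5*y^2 + 2*y
At (-1, -3): 45.

45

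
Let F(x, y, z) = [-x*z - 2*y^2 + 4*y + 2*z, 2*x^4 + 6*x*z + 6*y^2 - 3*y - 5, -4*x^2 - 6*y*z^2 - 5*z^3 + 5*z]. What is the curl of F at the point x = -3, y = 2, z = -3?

(∇×F)₁ = ∂F₃/∂y − ∂F₂/∂z = -6*x - 6*z^2
(∇×F)₂ = ∂F₁/∂z − ∂F₃/∂x = 7*x + 2
(∇×F)₃ = ∂F₂/∂x − ∂F₁/∂y = 8*x^3 + 4*y + 6*z - 4
∇×F = (-6*x - 6*z^2, 7*x + 2, 8*x^3 + 4*y + 6*z - 4)
At (-3, 2, -3): (-36, -19, -230).

(-36, -19, -230)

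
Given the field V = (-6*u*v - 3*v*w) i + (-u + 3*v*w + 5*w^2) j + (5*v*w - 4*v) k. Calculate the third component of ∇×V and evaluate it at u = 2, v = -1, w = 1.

(∇×V)_3 = ∂V₂/∂u − ∂V₁/∂v
= -1 − (-6*u - 3*w)
= 6*u + 3*w - 1
At (2, -1, 1): 14.

14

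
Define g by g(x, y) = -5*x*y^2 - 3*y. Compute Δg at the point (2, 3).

∂²g/∂x² = 0
∂²g/∂y² = -10*x
∇²g = -10*x
At (2, 3): -20.

-20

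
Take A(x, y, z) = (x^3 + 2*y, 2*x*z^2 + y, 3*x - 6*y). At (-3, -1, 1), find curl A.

(∇×A)₁ = ∂A₃/∂y − ∂A₂/∂z = -4*x*z - 6
(∇×A)₂ = ∂A₁/∂z − ∂A₃/∂x = -3
(∇×A)₃ = ∂A₂/∂x − ∂A₁/∂y = 2*z^2 - 2
∇×A = (-4*x*z - 6, -3, 2*z^2 - 2)
At (-3, -1, 1): (6, -3, 0).

(6, -3, 0)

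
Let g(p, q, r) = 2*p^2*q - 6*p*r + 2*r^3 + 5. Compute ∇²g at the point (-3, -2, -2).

∂²g/∂p² = 4*q
∂²g/∂q² = 0
∂²g/∂r² = 12*r
∇²g = 4*q + 12*r
At (-3, -2, -2): -32.

-32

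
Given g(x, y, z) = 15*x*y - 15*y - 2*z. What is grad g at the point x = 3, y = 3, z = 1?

∂g/∂x = 15*y
∂g/∂y = 15*x - 15
∂g/∂z = -2
∇g = (15*y, 15*x - 15, -2)
At (3, 3, 1): (45, 30, -2).

(45, 30, -2)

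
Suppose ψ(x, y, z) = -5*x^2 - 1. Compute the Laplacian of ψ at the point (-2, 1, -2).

-10

∂²ψ/∂x² = -10
∂²ψ/∂y² = 0
∂²ψ/∂z² = 0
∇²ψ = -10
At (-2, 1, -2): -10.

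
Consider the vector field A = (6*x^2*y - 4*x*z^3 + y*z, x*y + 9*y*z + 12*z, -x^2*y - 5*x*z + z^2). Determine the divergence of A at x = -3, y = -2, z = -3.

∂A₁/∂x = 12*x*y - 4*z^3
∂A₂/∂y = x + 9*z
∂A₃/∂z = -5*x + 2*z
∇·A = 12*x*y - 4*x - 4*z^3 + 11*z
At (-3, -2, -3): 159.

159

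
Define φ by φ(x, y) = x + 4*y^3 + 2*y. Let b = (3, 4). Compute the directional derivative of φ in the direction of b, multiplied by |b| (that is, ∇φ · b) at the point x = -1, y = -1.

∂φ/∂x = 1
∂φ/∂y = 12*y^2 + 2
∇φ at (-1, -1) = (1, 14)
∇φ · b = (1)(3) + (14)(4) = 59

59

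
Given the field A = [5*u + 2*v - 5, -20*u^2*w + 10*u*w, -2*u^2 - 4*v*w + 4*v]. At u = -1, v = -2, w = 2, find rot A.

(26, -4, 98)

(∇×A)₁ = ∂A₃/∂v − ∂A₂/∂w = 20*u^2 - 10*u - 4*w + 4
(∇×A)₂ = ∂A₁/∂w − ∂A₃/∂u = 4*u
(∇×A)₃ = ∂A₂/∂u − ∂A₁/∂v = -40*u*w + 10*w - 2
∇×A = (20*u^2 - 10*u - 4*w + 4, 4*u, -40*u*w + 10*w - 2)
At (-1, -2, 2): (26, -4, 98).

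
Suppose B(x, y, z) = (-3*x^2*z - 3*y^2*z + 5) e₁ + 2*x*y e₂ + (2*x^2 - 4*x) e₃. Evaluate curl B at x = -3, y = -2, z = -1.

(∇×B)₁ = ∂B₃/∂y − ∂B₂/∂z = 0
(∇×B)₂ = ∂B₁/∂z − ∂B₃/∂x = -3*x^2 - 4*x - 3*y^2 + 4
(∇×B)₃ = ∂B₂/∂x − ∂B₁/∂y = 6*y*z + 2*y
∇×B = (0, -3*x^2 - 4*x - 3*y^2 + 4, 6*y*z + 2*y)
At (-3, -2, -1): (0, -23, 8).

(0, -23, 8)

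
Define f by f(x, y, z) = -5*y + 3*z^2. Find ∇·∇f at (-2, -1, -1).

6

∂²f/∂x² = 0
∂²f/∂y² = 0
∂²f/∂z² = 6
∇²f = 6
At (-2, -1, -1): 6.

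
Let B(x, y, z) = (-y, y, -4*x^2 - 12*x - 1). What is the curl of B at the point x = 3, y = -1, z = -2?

(0, 36, 1)

(∇×B)₁ = ∂B₃/∂y − ∂B₂/∂z = 0
(∇×B)₂ = ∂B₁/∂z − ∂B₃/∂x = 8*x + 12
(∇×B)₃ = ∂B₂/∂x − ∂B₁/∂y = 1
∇×B = (0, 8*x + 12, 1)
At (3, -1, -2): (0, 36, 1).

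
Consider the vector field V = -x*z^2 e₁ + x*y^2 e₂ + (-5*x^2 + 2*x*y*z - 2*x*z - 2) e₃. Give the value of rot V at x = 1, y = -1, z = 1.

(2, 12, 1)

(∇×V)₁ = ∂V₃/∂y − ∂V₂/∂z = 2*x*z
(∇×V)₂ = ∂V₁/∂z − ∂V₃/∂x = -2*x*z + 10*x - 2*y*z + 2*z
(∇×V)₃ = ∂V₂/∂x − ∂V₁/∂y = y^2
∇×V = (2*x*z, -2*x*z + 10*x - 2*y*z + 2*z, y^2)
At (1, -1, 1): (2, 12, 1).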